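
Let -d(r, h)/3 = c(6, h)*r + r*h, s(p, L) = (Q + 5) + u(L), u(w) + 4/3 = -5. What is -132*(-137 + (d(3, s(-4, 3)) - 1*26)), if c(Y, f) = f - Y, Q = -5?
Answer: -660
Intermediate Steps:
u(w) = -19/3 (u(w) = -4/3 - 5 = -19/3)
s(p, L) = -19/3 (s(p, L) = (-5 + 5) - 19/3 = 0 - 19/3 = -19/3)
d(r, h) = -3*h*r - 3*r*(-6 + h) (d(r, h) = -3*((h - 1*6)*r + r*h) = -3*((h - 6)*r + h*r) = -3*((-6 + h)*r + h*r) = -3*(r*(-6 + h) + h*r) = -3*(h*r + r*(-6 + h)) = -3*h*r - 3*r*(-6 + h))
-132*(-137 + (d(3, s(-4, 3)) - 1*26)) = -132*(-137 + (6*3*(3 - 1*(-19/3)) - 1*26)) = -132*(-137 + (6*3*(3 + 19/3) - 26)) = -132*(-137 + (6*3*(28/3) - 26)) = -132*(-137 + (168 - 26)) = -132*(-137 + 142) = -132*5 = -660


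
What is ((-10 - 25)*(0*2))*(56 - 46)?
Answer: 0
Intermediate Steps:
((-10 - 25)*(0*2))*(56 - 46) = -35*0*10 = 0*10 = 0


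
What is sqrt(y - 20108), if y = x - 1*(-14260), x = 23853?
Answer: sqrt(18005) ≈ 134.18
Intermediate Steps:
y = 38113 (y = 23853 - 1*(-14260) = 23853 + 14260 = 38113)
sqrt(y - 20108) = sqrt(38113 - 20108) = sqrt(18005)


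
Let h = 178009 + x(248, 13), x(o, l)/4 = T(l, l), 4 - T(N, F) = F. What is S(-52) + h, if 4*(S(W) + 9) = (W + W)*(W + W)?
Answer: 180668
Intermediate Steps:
T(N, F) = 4 - F
S(W) = -9 + W² (S(W) = -9 + ((W + W)*(W + W))/4 = -9 + ((2*W)*(2*W))/4 = -9 + (4*W²)/4 = -9 + W²)
x(o, l) = 16 - 4*l (x(o, l) = 4*(4 - l) = 16 - 4*l)
h = 177973 (h = 178009 + (16 - 4*13) = 178009 + (16 - 52) = 178009 - 36 = 177973)
S(-52) + h = (-9 + (-52)²) + 177973 = (-9 + 2704) + 177973 = 2695 + 177973 = 180668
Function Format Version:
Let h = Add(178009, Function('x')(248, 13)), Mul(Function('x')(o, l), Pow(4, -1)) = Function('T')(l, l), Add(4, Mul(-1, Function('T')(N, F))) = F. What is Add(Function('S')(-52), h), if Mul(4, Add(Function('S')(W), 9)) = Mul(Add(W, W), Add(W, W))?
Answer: 180668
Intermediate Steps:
Function('T')(N, F) = Add(4, Mul(-1, F))
Function('S')(W) = Add(-9, Pow(W, 2)) (Function('S')(W) = Add(-9, Mul(Rational(1, 4), Mul(Add(W, W), Add(W, W)))) = Add(-9, Mul(Rational(1, 4), Mul(Mul(2, W), Mul(2, W)))) = Add(-9, Mul(Rational(1, 4), Mul(4, Pow(W, 2)))) = Add(-9, Pow(W, 2)))
Function('x')(o, l) = Add(16, Mul(-4, l)) (Function('x')(o, l) = Mul(4, Add(4, Mul(-1, l))) = Add(16, Mul(-4, l)))
h = 177973 (h = Add(178009, Add(16, Mul(-4, 13))) = Add(178009, Add(16, -52)) = Add(178009, -36) = 177973)
Add(Function('S')(-52), h) = Add(Add(-9, Pow(-52, 2)), 177973) = Add(Add(-9, 2704), 177973) = Add(2695, 177973) = 180668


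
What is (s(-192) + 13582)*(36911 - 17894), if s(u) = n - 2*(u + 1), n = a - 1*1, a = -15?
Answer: 265249116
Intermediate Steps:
n = -16 (n = -15 - 1*1 = -15 - 1 = -16)
s(u) = -18 - 2*u (s(u) = -16 - 2*(u + 1) = -16 - 2*(1 + u) = -16 - (2 + 2*u) = -16 + (-2 - 2*u) = -18 - 2*u)
(s(-192) + 13582)*(36911 - 17894) = ((-18 - 2*(-192)) + 13582)*(36911 - 17894) = ((-18 + 384) + 13582)*19017 = (366 + 13582)*19017 = 13948*19017 = 265249116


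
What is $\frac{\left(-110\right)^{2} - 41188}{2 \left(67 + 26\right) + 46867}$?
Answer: $- \frac{29088}{47053} \approx -0.6182$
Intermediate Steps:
$\frac{\left(-110\right)^{2} - 41188}{2 \left(67 + 26\right) + 46867} = \frac{12100 - 41188}{2 \cdot 93 + 46867} = - \frac{29088}{186 + 46867} = - \frac{29088}{47053}$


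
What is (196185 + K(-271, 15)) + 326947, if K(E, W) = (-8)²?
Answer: 523196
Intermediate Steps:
K(E, W) = 64
(196185 + K(-271, 15)) + 326947 = (196185 + 64) + 326947 = 196249 + 326947 = 523196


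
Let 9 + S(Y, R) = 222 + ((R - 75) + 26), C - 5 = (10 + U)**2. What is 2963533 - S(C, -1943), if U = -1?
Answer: 2965312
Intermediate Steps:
C = 86 (C = 5 + (10 - 1)**2 = 5 + 9**2 = 5 + 81 = 86)
S(Y, R) = 164 + R (S(Y, R) = -9 + (222 + ((R - 75) + 26)) = -9 + (222 + ((-75 + R) + 26)) = -9 + (222 + (-49 + R)) = -9 + (173 + R) = 164 + R)
2963533 - S(C, -1943) = 2963533 - (164 - 1943) = 2963533 - 1*(-1779) = 2963533 + 1779 = 2965312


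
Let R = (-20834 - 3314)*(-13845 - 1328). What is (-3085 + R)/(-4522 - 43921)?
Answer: -366394519/48443 ≈ -7563.4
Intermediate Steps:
R = 366397604 (R = -24148*(-15173) = 366397604)
(-3085 + R)/(-4522 - 43921) = (-3085 + 366397604)/(-4522 - 43921) = 366394519/(-48443) = 366394519*(-1/48443) = -366394519/48443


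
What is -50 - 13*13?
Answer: -219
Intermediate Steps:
-50 - 13*13 = -50 - 169 = -219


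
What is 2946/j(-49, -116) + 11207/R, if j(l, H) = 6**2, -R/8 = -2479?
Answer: 4902377/59496 ≈ 82.398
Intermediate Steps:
R = 19832 (R = -8*(-2479) = 19832)
j(l, H) = 36
2946/j(-49, -116) + 11207/R = 2946/36 + 11207/19832 = 2946*(1/36) + 11207*(1/19832) = 491/6 + 11207/19832 = 4902377/59496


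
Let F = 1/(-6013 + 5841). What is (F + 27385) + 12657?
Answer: 6887223/172 ≈ 40042.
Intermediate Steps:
F = -1/172 (F = 1/(-172) = -1/172 ≈ -0.0058140)
(F + 27385) + 12657 = (-1/172 + 27385) + 12657 = 4710219/172 + 12657 = 6887223/172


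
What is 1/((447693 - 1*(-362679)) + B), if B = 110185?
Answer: 1/920557 ≈ 1.0863e-6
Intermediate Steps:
1/((447693 - 1*(-362679)) + B) = 1/((447693 - 1*(-362679)) + 110185) = 1/((447693 + 362679) + 110185) = 1/(810372 + 110185) = 1/920557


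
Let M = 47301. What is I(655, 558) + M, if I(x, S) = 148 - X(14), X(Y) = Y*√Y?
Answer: 47449 - 14*√14 ≈ 47397.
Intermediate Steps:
X(Y) = Y^(3/2)
I(x, S) = 148 - 14*√14 (I(x, S) = 148 - 14^(3/2) = 148 - 14*√14)
I(655, 558) + M = (148 - 14*√14) + 47301 = 47449 - 14*√14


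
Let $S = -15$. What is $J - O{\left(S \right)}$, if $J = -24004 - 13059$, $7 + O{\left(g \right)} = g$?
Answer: $-37041$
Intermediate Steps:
$O{\left(g \right)} = -7 + g$
$J = -37063$
$J - O{\left(S \right)} = -37063 - \left(-7 - 15\right) = -37063 - -22 = -37063 + 22 = -37041$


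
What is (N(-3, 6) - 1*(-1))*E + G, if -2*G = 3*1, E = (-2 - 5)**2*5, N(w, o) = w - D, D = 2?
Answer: -1963/2 ≈ -981.50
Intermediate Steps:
N(w, o) = -2 + w (N(w, o) = w - 1*2 = w - 2 = -2 + w)
E = 245 (E = (-7)**2*5 = 49*5 = 245)
G = -3/2 ≈ -1.5000
(N(-3, 6) - 1*(-1))*E + G = ((-2 - 3) - 1*(-1))*245 - 3/2 = (-5 + 1)*245 - 3/2 = -4*245 - 3/2 = -980 - 3/2 = -1963/2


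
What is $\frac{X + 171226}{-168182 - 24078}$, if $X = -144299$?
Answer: $- \frac{26927}{192260} \approx -0.14006$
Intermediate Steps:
$\frac{X + 171226}{-168182 - 24078} = \frac{-144299 + 171226}{-168182 - 24078} = \frac{26927}{-192260} = 26927 \left(- \frac{1}{192260}\right) = - \frac{26927}{192260}$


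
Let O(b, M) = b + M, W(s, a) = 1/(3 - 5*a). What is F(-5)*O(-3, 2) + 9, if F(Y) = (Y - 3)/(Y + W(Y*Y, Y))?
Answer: 1027/139 ≈ 7.3885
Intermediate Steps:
O(b, M) = M + b
F(Y) = (-3 + Y)/(Y - 1/(-3 + 5*Y)) (F(Y) = (Y - 3)/(Y - 1/(-3 + 5*Y)) = (-3 + Y)/(Y - 1/(-3 + 5*Y)))
F(-5)*O(-3, 2) + 9 = ((-3 - 5)*(-3 + 5*(-5))/(-1 - 5*(-3 + 5*(-5))))*(2 - 3) + 9 = (-8*(-3 - 25)/(-1 - 5*(-3 - 25)))*(-1) + 9 = (-8*(-28)/(-1 - 5*(-28)))*(-1) + 9 = (-8*(-28)/(-1 + 140))*(-1) + 9 = (-8*(-28)/139)*(-1) + 9 = ((1/139)*(-8)*(-28))*(-1) + 9 = (224/139)*(-1) + 9 = -224/139 + 9 = 1027/139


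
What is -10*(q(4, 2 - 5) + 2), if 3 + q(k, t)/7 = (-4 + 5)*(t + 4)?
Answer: 120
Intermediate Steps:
q(k, t) = 7 + 7*t (q(k, t) = -21 + 7*((-4 + 5)*(t + 4)) = -21 + 7*(1*(4 + t)) = -21 + 7*(4 + t) = -21 + (28 + 7*t) = 7 + 7*t)
-10*(q(4, 2 - 5) + 2) = -10*((7 + 7*(2 - 5)) + 2) = -10*((7 + 7*(-3)) + 2) = -10*((7 - 21) + 2) = -10*(-14 + 2) = -10*(-12) = 120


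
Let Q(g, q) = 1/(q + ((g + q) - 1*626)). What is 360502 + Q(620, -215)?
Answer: 157178871/436 ≈ 3.6050e+5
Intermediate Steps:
Q(g, q) = 1/(-626 + g + 2*q) (Q(g, q) = 1/(q + ((g + q) - 626)) = 1/(q + (-626 + g + q)) = 1/(-626 + g + 2*q))
360502 + Q(620, -215) = 360502 + 1/(-626 + 620 + 2*(-215)) = 360502 + 1/(-626 + 620 - 430) = 360502 + 1/(-436) = 360502 - 1/436 = 157178871/436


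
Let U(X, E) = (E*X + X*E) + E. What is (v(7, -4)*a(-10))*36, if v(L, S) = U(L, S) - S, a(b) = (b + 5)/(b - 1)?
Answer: -10080/11 ≈ -916.36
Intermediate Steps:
a(b) = (5 + b)/(-1 + b)
U(X, E) = E + 2*E*X (U(X, E) = (E*X + E*X) + E = 2*E*X + E = E + 2*E*X)
v(L, S) = -S + S*(1 + 2*L) (v(L, S) = S*(1 + 2*L) - S = -S + S*(1 + 2*L))
(v(7, -4)*a(-10))*36 = ((2*7*(-4))*((5 - 10)/(-1 - 10)))*36 = -56*(-5)/(-11)*36 = -(-56)*(-5)/11*36 = -56*5/11*36 = -280/11*36 = -10080/11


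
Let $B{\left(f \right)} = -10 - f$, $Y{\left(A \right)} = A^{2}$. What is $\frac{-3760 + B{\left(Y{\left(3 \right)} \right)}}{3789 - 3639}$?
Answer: $- \frac{3779}{150} \approx -25.193$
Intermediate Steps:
$\frac{-3760 + B{\left(Y{\left(3 \right)} \right)}}{3789 - 3639} = \frac{-3760 - 19}{3789 - 3639} = \frac{-3760 - 19}{150} = \left(-3760 - 19\right) \frac{1}{150} = \left(-3779\right) \frac{1}{150} = - \frac{3779}{150}$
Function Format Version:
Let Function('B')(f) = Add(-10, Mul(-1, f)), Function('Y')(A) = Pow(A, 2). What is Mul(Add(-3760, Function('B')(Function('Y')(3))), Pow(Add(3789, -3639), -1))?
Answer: Rational(-3779, 150) ≈ -25.193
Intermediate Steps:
Mul(Add(-3760, Function('B')(Function('Y')(3))), Pow(Add(3789, -3639), -1)) = Mul(Add(-3760, Add(-10, Mul(-1, Pow(3, 2)))), Pow(Add(3789, -3639), -1)) = Mul(Add(-3760, Add(-10, Mul(-1, 9))), Pow(150, -1)) = Mul(Add(-3760, Add(-10, -9)), Rational(1, 150)) = Mul(Add(-3760, -19), Rational(1, 150)) = Mul(-3779, Rational(1, 150)) = Rational(-3779, 150)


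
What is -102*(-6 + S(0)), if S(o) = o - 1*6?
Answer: 1224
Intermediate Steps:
S(o) = -6 + o (S(o) = o - 6 = -6 + o)
-102*(-6 + S(0)) = -102*(-6 + (-6 + 0)) = -102*(-6 - 6) = -102*(-12) = 1224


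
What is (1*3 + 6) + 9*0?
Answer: 9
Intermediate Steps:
(1*3 + 6) + 9*0 = (3 + 6) + 0 = 9 + 0 = 9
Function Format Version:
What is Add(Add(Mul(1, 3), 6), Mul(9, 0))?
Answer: 9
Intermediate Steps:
Add(Add(Mul(1, 3), 6), Mul(9, 0)) = Add(Add(3, 6), 0) = Add(9, 0) = 9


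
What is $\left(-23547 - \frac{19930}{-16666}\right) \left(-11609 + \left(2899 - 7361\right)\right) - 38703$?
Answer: $\frac{3152923174107}{8333} \approx 3.7837 \cdot 10^{8}$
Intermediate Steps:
$\left(-23547 - \frac{19930}{-16666}\right) \left(-11609 + \left(2899 - 7361\right)\right) - 38703 = \left(-23547 - - \frac{9965}{8333}\right) \left(-11609 - 4462\right) - 38703 = \left(-23547 + \frac{9965}{8333}\right) \left(-16071\right) - 38703 = \left(- \frac{196207186}{8333}\right) \left(-16071\right) - 38703 = \frac{3153245686206}{8333} - 38703 = \frac{3152923174107}{8333}$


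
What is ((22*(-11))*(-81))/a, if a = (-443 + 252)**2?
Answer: 19602/36481 ≈ 0.53732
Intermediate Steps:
a = 36481 (a = (-191)**2 = 36481)
((22*(-11))*(-81))/a = ((22*(-11))*(-81))/36481 = -242*(-81)*(1/36481) = 19602*(1/36481) = 19602/36481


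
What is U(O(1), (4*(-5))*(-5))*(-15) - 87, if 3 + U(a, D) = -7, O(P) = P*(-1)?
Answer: 63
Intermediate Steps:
O(P) = -P
U(a, D) = -10 (U(a, D) = -3 - 7 = -10)
U(O(1), (4*(-5))*(-5))*(-15) - 87 = -10*(-15) - 87 = 150 - 87 = 63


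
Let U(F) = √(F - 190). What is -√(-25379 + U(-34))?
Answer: -√(-25379 + 4*I*√14) ≈ -0.046974 - 159.31*I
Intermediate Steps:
U(F) = √(-190 + F)
-√(-25379 + U(-34)) = -√(-25379 + √(-190 - 34)) = -√(-25379 + √(-224)) = -√(-25379 + 4*I*√14)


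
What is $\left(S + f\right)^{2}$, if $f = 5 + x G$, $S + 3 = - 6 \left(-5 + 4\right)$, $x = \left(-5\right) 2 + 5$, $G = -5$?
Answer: $1089$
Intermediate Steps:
$x = -5$ ($x = -10 + 5 = -5$)
$S = 3$ ($S = -3 - 6 \left(-5 + 4\right) = -3 - -6 = -3 + 6 = 3$)
$f = 30$ ($f = 5 - -25 = 5 + 25 = 30$)
$\left(S + f\right)^{2} = \left(3 + 30\right)^{2} = 33^{2} = 1089$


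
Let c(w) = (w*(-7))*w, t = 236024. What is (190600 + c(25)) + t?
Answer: 422249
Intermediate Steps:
c(w) = -7*w**2 (c(w) = (-7*w)*w = -7*w**2)
(190600 + c(25)) + t = (190600 - 7*25**2) + 236024 = (190600 - 7*625) + 236024 = (190600 - 4375) + 236024 = 186225 + 236024 = 422249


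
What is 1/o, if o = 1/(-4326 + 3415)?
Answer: -911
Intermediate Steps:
o = -1/911 (o = 1/(-911) = -1/911 ≈ -0.0010977)
1/o = 1/(-1/911) = -911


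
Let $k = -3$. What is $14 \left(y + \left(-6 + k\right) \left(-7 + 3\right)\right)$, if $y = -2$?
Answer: $476$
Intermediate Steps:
$14 \left(y + \left(-6 + k\right) \left(-7 + 3\right)\right) = 14 \left(-2 + \left(-6 - 3\right) \left(-7 + 3\right)\right) = 14 \left(-2 - -36\right) = 14 \left(-2 + 36\right) = 14 \cdot 34 = 476$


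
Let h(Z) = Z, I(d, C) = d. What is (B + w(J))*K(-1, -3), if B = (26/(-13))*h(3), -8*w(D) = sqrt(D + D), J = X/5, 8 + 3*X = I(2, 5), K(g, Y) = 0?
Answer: 0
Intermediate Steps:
X = -2 (X = -8/3 + (1/3)*2 = -8/3 + 2/3 = -2)
J = -2/5 ≈ -0.40000
w(D) = -sqrt(2)*sqrt(D)/8 (w(D) = -sqrt(D + D)/8 = -sqrt(2)*sqrt(D)/8)
B = -6 (B = (26/(-13))*3 = (26*(-1/13))*3 = -2*3 = -6)
(B + w(J))*K(-1, -3) = (-6 - sqrt(2)*sqrt(-2/5)/8)*0 = (-6 - sqrt(2)*I*sqrt(10)/5/8)*0 = (-6 - I*sqrt(5)/20)*0 = 0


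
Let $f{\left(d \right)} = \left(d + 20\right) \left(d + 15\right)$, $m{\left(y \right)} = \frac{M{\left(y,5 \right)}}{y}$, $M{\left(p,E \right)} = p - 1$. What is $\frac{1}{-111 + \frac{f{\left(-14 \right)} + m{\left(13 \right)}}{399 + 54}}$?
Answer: $- \frac{1963}{217863} \approx -0.0090103$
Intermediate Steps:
$M{\left(p,E \right)} = -1 + p$
$m{\left(y \right)} = \frac{-1 + y}{y}$
$f{\left(d \right)} = \left(15 + d\right) \left(20 + d\right)$ ($f{\left(d \right)} = \left(20 + d\right) \left(15 + d\right) = \left(15 + d\right) \left(20 + d\right)$)
$\frac{1}{-111 + \frac{f{\left(-14 \right)} + m{\left(13 \right)}}{399 + 54}} = \frac{1}{-111 + \frac{\left(300 + \left(-14\right)^{2} + 35 \left(-14\right)\right) + \frac{-1 + 13}{13}}{399 + 54}} = \frac{1}{-111 + \frac{\left(300 + 196 - 490\right) + \frac{1}{13} \cdot 12}{453}} = \frac{1}{-111 + \left(6 + \frac{12}{13}\right) \frac{1}{453}} = \frac{1}{-111 + \frac{90}{13} \cdot \frac{1}{453}} = \frac{1}{-111 + \frac{30}{1963}} = \frac{1}{- \frac{217863}{1963}} = - \frac{1963}{217863}$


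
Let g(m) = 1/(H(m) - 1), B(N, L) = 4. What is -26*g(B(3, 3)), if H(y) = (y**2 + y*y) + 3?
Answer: -13/17 ≈ -0.76471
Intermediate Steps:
H(y) = 3 + 2*y**2 (H(y) = (y**2 + y**2) + 3 = 2*y**2 + 3 = 3 + 2*y**2)
g(m) = 1/(2 + 2*m**2) (g(m) = 1/((3 + 2*m**2) - 1) = 1/(2 + 2*m**2))
-26*g(B(3, 3)) = -13/(1 + 4**2) = -13/(1 + 16) = -13/17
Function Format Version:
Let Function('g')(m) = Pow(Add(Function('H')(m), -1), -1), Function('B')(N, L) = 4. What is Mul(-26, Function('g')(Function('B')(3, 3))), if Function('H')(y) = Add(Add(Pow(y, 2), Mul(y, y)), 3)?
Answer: Rational(-13, 17) ≈ -0.76471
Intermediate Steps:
Function('H')(y) = Add(3, Mul(2, Pow(y, 2))) (Function('H')(y) = Add(Add(Pow(y, 2), Pow(y, 2)), 3) = Add(Mul(2, Pow(y, 2)), 3) = Add(3, Mul(2, Pow(y, 2))))
Function('g')(m) = Pow(Add(2, Mul(2, Pow(m, 2))), -1) (Function('g')(m) = Pow(Add(Add(3, Mul(2, Pow(m, 2))), -1), -1) = Pow(Add(2, Mul(2, Pow(m, 2))), -1))
Mul(-26, Function('g')(Function('B')(3, 3))) = Mul(-26, Mul(Rational(1, 2), Pow(Add(1, Pow(4, 2)), -1))) = Mul(-26, Mul(Rational(1, 2), Pow(Add(1, 16), -1))) = Mul(-26, Mul(Rational(1, 2), Pow(17, -1))) = Mul(-26, Mul(Rational(1, 2), Rational(1, 17))) = Mul(-26, Rational(1, 34)) = Rational(-13, 17)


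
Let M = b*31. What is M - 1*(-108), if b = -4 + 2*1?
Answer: 46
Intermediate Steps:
b = -2 (b = -4 + 2 = -2)
M = -62 (M = -2*31 = -62)
M - 1*(-108) = -62 - 1*(-108) = -62 + 108 = 46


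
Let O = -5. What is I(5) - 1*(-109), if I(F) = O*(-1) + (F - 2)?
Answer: 117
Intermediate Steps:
I(F) = 3 + F (I(F) = -5*(-1) + (F - 2) = 5 + (-2 + F) = 3 + F)
I(5) - 1*(-109) = (3 + 5) - 1*(-109) = 8 + 109 = 117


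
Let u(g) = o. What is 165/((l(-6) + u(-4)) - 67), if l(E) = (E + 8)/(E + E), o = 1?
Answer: -990/397 ≈ -2.4937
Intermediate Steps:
u(g) = 1
l(E) = (8 + E)/(2*E) (l(E) = (8 + E)/((2*E)) = (8 + E)*(1/(2*E)) = (8 + E)/(2*E))
165/((l(-6) + u(-4)) - 67) = 165/(((½)*(8 - 6)/(-6) + 1) - 67) = 165/(((½)*(-⅙)*2 + 1) - 67) = 165/((-⅙ + 1) - 67) = 165/(⅚ - 67) = 165/(-397/6) = 165*(-6/397) = -990/397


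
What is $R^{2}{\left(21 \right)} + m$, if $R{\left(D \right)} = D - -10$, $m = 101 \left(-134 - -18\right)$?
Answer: $-10755$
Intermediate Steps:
$m = -11716$ ($m = 101 \left(-134 + 18\right) = 101 \left(-116\right) = -11716$)
$R{\left(D \right)} = 10 + D$ ($R{\left(D \right)} = D + 10 = 10 + D$)
$R^{2}{\left(21 \right)} + m = \left(10 + 21\right)^{2} - 11716 = 31^{2} - 11716 = 961 - 11716 = -10755$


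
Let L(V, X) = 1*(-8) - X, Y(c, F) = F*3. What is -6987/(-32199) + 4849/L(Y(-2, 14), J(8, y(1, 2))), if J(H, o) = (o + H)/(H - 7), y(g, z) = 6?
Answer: -51993079/236126 ≈ -220.19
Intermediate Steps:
Y(c, F) = 3*F
J(H, o) = (H + o)/(-7 + H)
L(V, X) = -8 - X
-6987/(-32199) + 4849/L(Y(-2, 14), J(8, y(1, 2))) = -6987/(-32199) + 4849/(-8 - (8 + 6)/(-7 + 8)) = -6987*(-1/32199) + 4849/(-8 - 14/1) = 2329/10733 + 4849/(-8 - 14) = 2329/10733 + 4849/(-22) = 2329/10733 + 4849*(-1/22) = 2329/10733 - 4849/22 = -51993079/236126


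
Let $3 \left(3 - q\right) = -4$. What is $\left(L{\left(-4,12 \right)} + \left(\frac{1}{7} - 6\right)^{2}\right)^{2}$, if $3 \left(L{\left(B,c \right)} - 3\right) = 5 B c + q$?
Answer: $\frac{330912481}{194481} \approx 1701.5$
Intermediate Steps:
$q = \frac{13}{3}$ ($q = 3 - - \frac{4}{3} = 3 + \frac{4}{3} = \frac{13}{3} \approx 4.3333$)
$L{\left(B,c \right)} = \frac{40}{9} + \frac{5 B c}{3}$ ($L{\left(B,c \right)} = 3 + \frac{5 B c + \frac{13}{3}}{3} = 3 + \frac{\frac{13}{3} + 5 B c}{3} = 3 + \left(\frac{13}{9} + \frac{5 B c}{3}\right) = \frac{40}{9} + \frac{5 B c}{3}$)
$\left(L{\left(-4,12 \right)} + \left(\frac{1}{7} - 6\right)^{2}\right)^{2} = \left(\left(\frac{40}{9} + \frac{5}{3} \left(-4\right) 12\right) + \left(\frac{1}{7} - 6\right)^{2}\right)^{2} = \left(\left(\frac{40}{9} - 80\right) + \left(\frac{1}{7} - 6\right)^{2}\right)^{2} = \left(- \frac{680}{9} + \left(- \frac{41}{7}\right)^{2}\right)^{2} = \left(- \frac{680}{9} + \frac{1681}{49}\right)^{2} = \left(- \frac{18191}{441}\right)^{2} = \frac{330912481}{194481}$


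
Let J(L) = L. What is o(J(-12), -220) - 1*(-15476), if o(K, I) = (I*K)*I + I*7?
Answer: -566864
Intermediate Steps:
o(K, I) = 7*I + K*I² (o(K, I) = K*I² + 7*I = 7*I + K*I²)
o(J(-12), -220) - 1*(-15476) = -220*(7 - 220*(-12)) - 1*(-15476) = -220*(7 + 2640) + 15476 = -220*2647 + 15476 = -582340 + 15476 = -566864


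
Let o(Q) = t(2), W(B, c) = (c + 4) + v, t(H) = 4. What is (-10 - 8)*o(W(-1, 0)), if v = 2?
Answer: -72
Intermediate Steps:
W(B, c) = 6 + c (W(B, c) = (c + 4) + 2 = (4 + c) + 2 = 6 + c)
o(Q) = 4
(-10 - 8)*o(W(-1, 0)) = (-10 - 8)*4 = -18*4 = -72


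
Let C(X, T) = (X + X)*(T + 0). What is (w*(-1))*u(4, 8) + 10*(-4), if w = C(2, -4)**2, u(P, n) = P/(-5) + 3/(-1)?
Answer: 4664/5 ≈ 932.80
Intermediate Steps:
C(X, T) = 2*T*X (C(X, T) = (2*X)*T = 2*T*X)
u(P, n) = -3 - P/5 (u(P, n) = P*(-1/5) + 3*(-1) = -P/5 - 3 = -3 - P/5)
w = 256 (w = (2*(-4)*2)**2 = (-16)**2 = 256)
(w*(-1))*u(4, 8) + 10*(-4) = (256*(-1))*(-3 - 1/5*4) + 10*(-4) = -256*(-3 - 4/5) - 40 = -256*(-19/5) - 40 = 4864/5 - 40 = 4664/5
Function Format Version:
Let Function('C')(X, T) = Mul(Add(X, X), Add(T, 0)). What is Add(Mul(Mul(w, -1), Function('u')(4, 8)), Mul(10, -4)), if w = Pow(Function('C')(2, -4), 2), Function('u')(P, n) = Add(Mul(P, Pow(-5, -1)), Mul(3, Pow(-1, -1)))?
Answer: Rational(4664, 5) ≈ 932.80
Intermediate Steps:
Function('C')(X, T) = Mul(2, T, X) (Function('C')(X, T) = Mul(Mul(2, X), T) = Mul(2, T, X))
Function('u')(P, n) = Add(-3, Mul(Rational(-1, 5), P)) (Function('u')(P, n) = Add(Mul(P, Rational(-1, 5)), Mul(3, -1)) = Add(Mul(Rational(-1, 5), P), -3) = Add(-3, Mul(Rational(-1, 5), P)))
w = 256 (w = Pow(Mul(2, -4, 2), 2) = Pow(-16, 2) = 256)
Add(Mul(Mul(w, -1), Function('u')(4, 8)), Mul(10, -4)) = Add(Mul(Mul(256, -1), Add(-3, Mul(Rational(-1, 5), 4))), Mul(10, -4)) = Add(Mul(-256, Add(-3, Rational(-4, 5))), -40) = Add(Mul(-256, Rational(-19, 5)), -40) = Add(Rational(4864, 5), -40) = Rational(4664, 5)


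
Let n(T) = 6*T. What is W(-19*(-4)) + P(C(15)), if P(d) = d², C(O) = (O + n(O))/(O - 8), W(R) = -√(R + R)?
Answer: 225 - 2*√38 ≈ 212.67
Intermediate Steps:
W(R) = -√2*√R (W(R) = -√(2*R) = -√2*√R)
C(O) = 7*O/(-8 + O) (C(O) = (O + 6*O)/(O - 8) = (7*O)/(-8 + O) = 7*O/(-8 + O))
W(-19*(-4)) + P(C(15)) = -√2*√(-19*(-4)) + (7*15/(-8 + 15))² = -√2*√76 + (7*15/7)² = -√2*2*√19 + (7*15*(⅐))² = -2*√38 + 15² = -2*√38 + 225 = 225 - 2*√38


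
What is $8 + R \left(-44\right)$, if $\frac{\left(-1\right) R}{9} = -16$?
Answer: $-6328$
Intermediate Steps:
$R = 144$ ($R = \left(-9\right) \left(-16\right) = 144$)
$8 + R \left(-44\right) = 8 + 144 \left(-44\right) = 8 - 6336 = -6328$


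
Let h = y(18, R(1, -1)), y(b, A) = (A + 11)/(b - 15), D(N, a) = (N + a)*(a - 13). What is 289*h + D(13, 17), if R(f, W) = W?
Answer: 3250/3 ≈ 1083.3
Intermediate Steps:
D(N, a) = (-13 + a)*(N + a) (D(N, a) = (N + a)*(-13 + a) = (-13 + a)*(N + a))
y(b, A) = (11 + A)/(-15 + b)
h = 10/3 (h = (11 - 1)/(-15 + 18) = 10/3 ≈ 3.3333)
289*h + D(13, 17) = 289*(10/3) + (17² - 13*13 - 13*17 + 13*17) = 2890/3 + (289 - 169 - 221 + 221) = 2890/3 + 120 = 3250/3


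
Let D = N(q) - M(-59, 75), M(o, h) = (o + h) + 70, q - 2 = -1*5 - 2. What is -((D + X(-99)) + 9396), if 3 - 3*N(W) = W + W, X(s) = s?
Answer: -27646/3 ≈ -9215.3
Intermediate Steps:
q = -5 (q = 2 + (-1*5 - 2) = 2 + (-5 - 2) = 2 - 7 = -5)
N(W) = 1 - 2*W/3 (N(W) = 1 - (W + W)/3 = 1 - 2*W/3)
M(o, h) = 70 + h + o (M(o, h) = (h + o) + 70 = 70 + h + o)
D = -245/3 (D = (1 - ⅔*(-5)) - (70 + 75 - 59) = (1 + 10/3) - 1*86 = 13/3 - 86 = -245/3 ≈ -81.667)
-((D + X(-99)) + 9396) = -((-245/3 - 99) + 9396) = -(-542/3 + 9396) = -1*27646/3 = -27646/3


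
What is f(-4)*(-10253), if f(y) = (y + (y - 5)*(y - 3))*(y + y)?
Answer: 4839416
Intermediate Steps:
f(y) = 2*y*(y + (-5 + y)*(-3 + y)) (f(y) = (y + (-5 + y)*(-3 + y))*(2*y) = 2*y*(y + (-5 + y)*(-3 + y)))
f(-4)*(-10253) = (2*(-4)*(15 + (-4)² - 7*(-4)))*(-10253) = (2*(-4)*(15 + 16 + 28))*(-10253) = (2*(-4)*59)*(-10253) = -472*(-10253) = 4839416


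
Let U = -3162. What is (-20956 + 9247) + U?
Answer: -14871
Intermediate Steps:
(-20956 + 9247) + U = (-20956 + 9247) - 3162 = -11709 - 3162 = -14871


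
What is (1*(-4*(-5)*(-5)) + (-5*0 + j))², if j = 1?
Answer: 9801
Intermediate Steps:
(1*(-4*(-5)*(-5)) + (-5*0 + j))² = (1*(-4*(-5)*(-5)) + (-5*0 + 1))² = (1*(20*(-5)) + (0 + 1))² = (1*(-100) + 1)² = (-100 + 1)² = (-99)² = 9801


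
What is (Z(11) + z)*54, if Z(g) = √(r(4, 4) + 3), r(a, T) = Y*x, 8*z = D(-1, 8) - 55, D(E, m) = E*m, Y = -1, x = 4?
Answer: -1701/4 + 54*I ≈ -425.25 + 54.0*I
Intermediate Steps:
z = -63/8 (z = (-1*8 - 55)/8 = (-8 - 55)/8 = (⅛)*(-63) = -63/8 ≈ -7.8750)
r(a, T) = -4 (r(a, T) = -1*4 = -4)
Z(g) = I (Z(g) = √(-4 + 3) = √(-1) = I)
(Z(11) + z)*54 = (I - 63/8)*54 = (-63/8 + I)*54 = -1701/4 + 54*I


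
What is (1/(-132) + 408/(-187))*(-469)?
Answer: 135541/132 ≈ 1026.8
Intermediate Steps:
(1/(-132) + 408/(-187))*(-469) = (-1/132 + 408*(-1/187))*(-469) = (-1/132 - 24/11)*(-469) = -289/132*(-469) = 135541/132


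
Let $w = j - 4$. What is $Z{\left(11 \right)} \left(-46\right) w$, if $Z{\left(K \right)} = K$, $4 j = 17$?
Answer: $- \frac{253}{2} \approx -126.5$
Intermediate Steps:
$j = \frac{17}{4}$ ($j = \frac{1}{4} \cdot 17 = \frac{17}{4} \approx 4.25$)
$w = \frac{1}{4}$ ($w = \frac{17}{4} - 4 = \frac{1}{4} \approx 0.25$)
$Z{\left(11 \right)} \left(-46\right) w = 11 \left(-46\right) \frac{1}{4} = \left(-506\right) \frac{1}{4} = - \frac{253}{2}$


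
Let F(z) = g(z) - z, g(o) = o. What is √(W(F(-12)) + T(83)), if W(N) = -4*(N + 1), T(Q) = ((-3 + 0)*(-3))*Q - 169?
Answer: √574 ≈ 23.958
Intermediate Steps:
T(Q) = -169 + 9*Q (T(Q) = (-3*(-3))*Q - 169 = 9*Q - 169 = -169 + 9*Q)
F(z) = 0 (F(z) = z - z = 0)
W(N) = -4 - 4*N (W(N) = -4*(1 + N) = -4 - 4*N)
√(W(F(-12)) + T(83)) = √((-4 - 4*0) + (-169 + 9*83)) = √((-4 + 0) + (-169 + 747)) = √(-4 + 578) = √574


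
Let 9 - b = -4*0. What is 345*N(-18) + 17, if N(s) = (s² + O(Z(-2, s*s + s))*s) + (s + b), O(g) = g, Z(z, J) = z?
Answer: 121112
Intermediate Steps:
b = 9 (b = 9 - (-4)*0 = 9 - 1*0 = 9 + 0 = 9)
N(s) = 9 + s² - s (N(s) = (s² - 2*s) + (s + 9) = (s² - 2*s) + (9 + s) = 9 + s² - s)
345*N(-18) + 17 = 345*(9 + (-18)² - 1*(-18)) + 17 = 345*(9 + 324 + 18) + 17 = 345*351 + 17 = 121095 + 17 = 121112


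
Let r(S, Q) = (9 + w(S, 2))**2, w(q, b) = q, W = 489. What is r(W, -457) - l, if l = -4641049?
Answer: 4889053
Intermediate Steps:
r(S, Q) = (9 + S)**2
r(W, -457) - l = (9 + 489)**2 - 1*(-4641049) = 498**2 + 4641049 = 248004 + 4641049 = 4889053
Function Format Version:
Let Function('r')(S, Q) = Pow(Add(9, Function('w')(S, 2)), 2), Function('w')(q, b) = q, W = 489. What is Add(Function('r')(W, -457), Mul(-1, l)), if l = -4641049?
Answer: 4889053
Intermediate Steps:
Function('r')(S, Q) = Pow(Add(9, S), 2)
Add(Function('r')(W, -457), Mul(-1, l)) = Add(Pow(Add(9, 489), 2), Mul(-1, -4641049)) = Add(Pow(498, 2), 4641049) = Add(248004, 4641049) = 4889053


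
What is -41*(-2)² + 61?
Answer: -103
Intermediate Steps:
-41*(-2)² + 61 = -41*4 + 61 = -164 + 61 = -103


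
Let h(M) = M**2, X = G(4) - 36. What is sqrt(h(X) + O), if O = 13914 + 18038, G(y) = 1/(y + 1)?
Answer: sqrt(830841)/5 ≈ 182.30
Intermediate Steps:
G(y) = 1/(1 + y)
X = -179/5 (X = 1/(1 + 4) - 36 = 1/5 - 36 = -179/5 ≈ -35.800)
O = 31952
sqrt(h(X) + O) = sqrt((-179/5)**2 + 31952) = sqrt(32041/25 + 31952) = sqrt(830841/25) = sqrt(830841)/5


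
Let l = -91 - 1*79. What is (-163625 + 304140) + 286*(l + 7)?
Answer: 93897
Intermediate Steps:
l = -170 (l = -91 - 79 = -170)
(-163625 + 304140) + 286*(l + 7) = (-163625 + 304140) + 286*(-170 + 7) = 140515 + 286*(-163) = 140515 - 46618 = 93897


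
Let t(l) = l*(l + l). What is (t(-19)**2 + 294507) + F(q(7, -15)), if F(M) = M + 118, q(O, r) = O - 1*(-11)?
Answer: 815927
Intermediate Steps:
q(O, r) = 11 + O (q(O, r) = O + 11 = 11 + O)
F(M) = 118 + M
t(l) = 2*l**2 (t(l) = l*(2*l) = 2*l**2)
(t(-19)**2 + 294507) + F(q(7, -15)) = ((2*(-19)**2)**2 + 294507) + (118 + (11 + 7)) = ((2*361)**2 + 294507) + (118 + 18) = (722**2 + 294507) + 136 = (521284 + 294507) + 136 = 815791 + 136 = 815927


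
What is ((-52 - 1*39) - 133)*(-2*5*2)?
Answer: 4480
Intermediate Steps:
((-52 - 1*39) - 133)*(-2*5*2) = ((-52 - 39) - 133)*(-10*2) = (-91 - 133)*(-20) = -224*(-20) = 4480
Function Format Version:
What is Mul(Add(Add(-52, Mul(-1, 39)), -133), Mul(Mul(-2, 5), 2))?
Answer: 4480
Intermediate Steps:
Mul(Add(Add(-52, Mul(-1, 39)), -133), Mul(Mul(-2, 5), 2)) = Mul(Add(Add(-52, -39), -133), Mul(-10, 2)) = Mul(Add(-91, -133), -20) = Mul(-224, -20) = 4480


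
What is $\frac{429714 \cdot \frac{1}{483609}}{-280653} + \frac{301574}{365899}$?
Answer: $\frac{4547930110402968}{5518013727310847} \approx 0.8242$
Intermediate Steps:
$\frac{429714 \cdot \frac{1}{483609}}{-280653} + \frac{301574}{365899} = 429714 \cdot \frac{1}{483609} \left(- \frac{1}{280653}\right) + 301574 \cdot \frac{1}{365899} = \frac{143238}{161203} \left(- \frac{1}{280653}\right) + \frac{301574}{365899} = - \frac{47746}{15080701853} + \frac{301574}{365899} = \frac{4547930110402968}{5518013727310847}$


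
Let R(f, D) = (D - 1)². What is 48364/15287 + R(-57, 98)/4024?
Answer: 338452119/61514888 ≈ 5.5020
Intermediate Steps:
R(f, D) = (-1 + D)²
48364/15287 + R(-57, 98)/4024 = 48364/15287 + (-1 + 98)²/4024 = 48364*(1/15287) + 97²*(1/4024) = 48364/15287 + 9409*(1/4024) = 48364/15287 + 9409/4024 = 338452119/61514888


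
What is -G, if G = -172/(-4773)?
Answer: -4/111 ≈ -0.036036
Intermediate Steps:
G = 4/111 (G = -172*(-1/4773) = 4/111 ≈ 0.036036)
-G = -1*4/111 = -4/111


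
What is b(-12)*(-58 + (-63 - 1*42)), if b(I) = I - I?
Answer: 0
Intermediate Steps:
b(I) = 0
b(-12)*(-58 + (-63 - 1*42)) = 0*(-58 + (-63 - 1*42)) = 0*(-58 + (-63 - 42)) = 0*(-58 - 105) = 0*(-163) = 0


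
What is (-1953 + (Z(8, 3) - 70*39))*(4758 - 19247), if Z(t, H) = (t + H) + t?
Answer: 67576696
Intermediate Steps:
Z(t, H) = H + 2*t (Z(t, H) = (H + t) + t = H + 2*t)
(-1953 + (Z(8, 3) - 70*39))*(4758 - 19247) = (-1953 + ((3 + 2*8) - 70*39))*(4758 - 19247) = (-1953 + ((3 + 16) - 2730))*(-14489) = (-1953 + (19 - 2730))*(-14489) = (-1953 - 2711)*(-14489) = -4664*(-14489) = 67576696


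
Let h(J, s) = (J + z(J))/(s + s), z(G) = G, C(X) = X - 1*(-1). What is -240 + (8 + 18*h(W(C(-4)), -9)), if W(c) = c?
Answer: -226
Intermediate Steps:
C(X) = 1 + X (C(X) = X + 1 = 1 + X)
h(J, s) = J/s (h(J, s) = (J + J)/(s + s) = (2*J)/((2*s)) = (2*J)*(1/(2*s)) = J/s)
-240 + (8 + 18*h(W(C(-4)), -9)) = -240 + (8 + 18*((1 - 4)/(-9))) = -240 + (8 + 18*(-3*(-⅑))) = -240 + (8 + 18*(⅓)) = -240 + (8 + 6) = -240 + 14 = -226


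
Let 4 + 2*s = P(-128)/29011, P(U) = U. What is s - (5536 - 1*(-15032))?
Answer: -596756334/29011 ≈ -20570.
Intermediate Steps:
s = -58086/29011 (s = -2 + (-128/29011)/2 = -2 + (-128*1/29011)/2 = -2 + (1/2)*(-128/29011) = -2 - 64/29011 = -58086/29011 ≈ -2.0022)
s - (5536 - 1*(-15032)) = -58086/29011 - (5536 - 1*(-15032)) = -58086/29011 - (5536 + 15032) = -58086/29011 - 1*20568 = -58086/29011 - 20568 = -596756334/29011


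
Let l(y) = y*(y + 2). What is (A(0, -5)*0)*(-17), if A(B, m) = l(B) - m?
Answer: 0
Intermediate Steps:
l(y) = y*(2 + y)
A(B, m) = -m + B*(2 + B) (A(B, m) = B*(2 + B) - m = -m + B*(2 + B))
(A(0, -5)*0)*(-17) = ((-1*(-5) + 0*(2 + 0))*0)*(-17) = ((5 + 0*2)*0)*(-17) = ((5 + 0)*0)*(-17) = (5*0)*(-17) = 0*(-17) = 0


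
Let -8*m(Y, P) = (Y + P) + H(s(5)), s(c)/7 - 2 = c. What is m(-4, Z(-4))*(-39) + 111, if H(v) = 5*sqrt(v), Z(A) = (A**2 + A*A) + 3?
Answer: 1731/4 ≈ 432.75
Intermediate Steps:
s(c) = 14 + 7*c
Z(A) = 3 + 2*A**2 (Z(A) = (A**2 + A**2) + 3 = 2*A**2 + 3 = 3 + 2*A**2)
m(Y, P) = -35/8 - P/8 - Y/8 (m(Y, P) = -((Y + P) + 5*sqrt(14 + 7*5))/8 = -((P + Y) + 5*sqrt(14 + 35))/8 = -((P + Y) + 5*sqrt(49))/8 = -((P + Y) + 5*7)/8 = -((P + Y) + 35)/8 = -(35 + P + Y)/8 = -35/8 - P/8 - Y/8)
m(-4, Z(-4))*(-39) + 111 = (-35/8 - (3 + 2*(-4)**2)/8 - 1/8*(-4))*(-39) + 111 = (-35/8 - (3 + 2*16)/8 + 1/2)*(-39) + 111 = (-35/8 - (3 + 32)/8 + 1/2)*(-39) + 111 = (-35/8 - 1/8*35 + 1/2)*(-39) + 111 = (-35/8 - 35/8 + 1/2)*(-39) + 111 = -33/4*(-39) + 111 = 1287/4 + 111 = 1731/4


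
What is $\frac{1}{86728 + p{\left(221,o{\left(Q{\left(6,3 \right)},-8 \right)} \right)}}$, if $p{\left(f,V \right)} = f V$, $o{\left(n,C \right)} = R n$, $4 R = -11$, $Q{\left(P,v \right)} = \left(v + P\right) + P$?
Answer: $\frac{4}{310447} \approx 1.2885 \cdot 10^{-5}$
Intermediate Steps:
$Q{\left(P,v \right)} = v + 2 P$ ($Q{\left(P,v \right)} = \left(P + v\right) + P = v + 2 P$)
$R = - \frac{11}{4}$ ($R = \frac{1}{4} \left(-11\right) = - \frac{11}{4} \approx -2.75$)
$o{\left(n,C \right)} = - \frac{11 n}{4}$
$p{\left(f,V \right)} = V f$
$\frac{1}{86728 + p{\left(221,o{\left(Q{\left(6,3 \right)},-8 \right)} \right)}} = \frac{1}{86728 + - \frac{11 \left(3 + 2 \cdot 6\right)}{4} \cdot 221} = \frac{1}{86728 + - \frac{11 \left(3 + 12\right)}{4} \cdot 221} = \frac{1}{86728 + \left(- \frac{11}{4}\right) 15 \cdot 221} = \frac{1}{86728 - \frac{36465}{4}} = \frac{1}{\frac{310447}{4}} = \frac{4}{310447}$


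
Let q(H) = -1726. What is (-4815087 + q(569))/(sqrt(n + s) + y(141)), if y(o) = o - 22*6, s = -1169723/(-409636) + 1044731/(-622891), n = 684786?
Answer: 3687153462033799764/58236218192715619 - 9633626*sqrt(11145921346932057652335050847)/174708654578146857 ≈ -5758.2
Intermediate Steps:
s = 300650501277/255158577676 (s = -1169723*(-1/409636) + 1044731*(-1/622891) = 1169723/409636 - 1044731/622891 = 300650501277/255158577676 ≈ 1.1783)
y(o) = -132 + o (y(o) = o - 132 = -132 + o)
(-4815087 + q(569))/(sqrt(n + s) + y(141)) = (-4815087 - 1726)/(sqrt(684786 + 300650501277/255158577676) + (-132 + 141)) = -4816813/(sqrt(174729322422938613/255158577676) + 9) = -4816813/(sqrt(11145921346932057652335050847)/127579288838 + 9) = -4816813/(9 + sqrt(11145921346932057652335050847)/127579288838)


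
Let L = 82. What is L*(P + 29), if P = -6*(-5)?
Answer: 4838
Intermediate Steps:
P = 30
L*(P + 29) = 82*(30 + 29) = 82*59 = 4838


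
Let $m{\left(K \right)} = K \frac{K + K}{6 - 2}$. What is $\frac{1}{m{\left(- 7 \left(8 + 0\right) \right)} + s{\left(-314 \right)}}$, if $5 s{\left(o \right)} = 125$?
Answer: $\frac{1}{1593} \approx 0.00062775$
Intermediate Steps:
$s{\left(o \right)} = 25$ ($s{\left(o \right)} = \frac{1}{5} \cdot 125 = 25$)
$m{\left(K \right)} = \frac{K^{2}}{2}$ ($m{\left(K \right)} = K \frac{2 K}{4} = K 2 K \frac{1}{4} = K \frac{K}{2} = \frac{K^{2}}{2}$)
$\frac{1}{m{\left(- 7 \left(8 + 0\right) \right)} + s{\left(-314 \right)}} = \frac{1}{\frac{\left(- 7 \left(8 + 0\right)\right)^{2}}{2} + 25} = \frac{1}{\frac{\left(\left(-7\right) 8\right)^{2}}{2} + 25} = \frac{1}{\frac{\left(-56\right)^{2}}{2} + 25} = \frac{1}{\frac{1}{2} \cdot 3136 + 25} = \frac{1}{1568 + 25} = \frac{1}{1593}$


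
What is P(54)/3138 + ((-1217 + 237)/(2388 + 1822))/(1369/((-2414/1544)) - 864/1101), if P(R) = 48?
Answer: 665111368211/42739520882738 ≈ 0.015562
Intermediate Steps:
P(54)/3138 + ((-1217 + 237)/(2388 + 1822))/(1369/((-2414/1544)) - 864/1101) = 48/3138 + ((-1217 + 237)/(2388 + 1822))/(1369/((-2414/1544)) - 864/1101) = 48*(1/3138) + (-980/4210)/(1369/((-2414*1/1544)) - 864*1/1101) = 8/523 + (-980*1/4210)/(1369/(-1207/772) - 288/367) = 8/523 - 98/(421*(1369*(-772/1207) - 288/367)) = 8/523 - 98/(421*(-1056868/1207 - 288/367)) = 8/523 - 98/(421*(-388218172/442969)) = 8/523 - 98/421*(-442969/388218172) = 8/523 + 21705481/81719925206 = 665111368211/42739520882738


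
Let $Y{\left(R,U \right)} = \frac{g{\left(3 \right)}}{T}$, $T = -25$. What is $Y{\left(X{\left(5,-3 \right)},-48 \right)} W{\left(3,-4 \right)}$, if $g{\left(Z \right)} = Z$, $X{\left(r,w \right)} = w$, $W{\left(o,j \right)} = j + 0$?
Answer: $\frac{12}{25} \approx 0.48$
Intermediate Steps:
$W{\left(o,j \right)} = j$
$Y{\left(R,U \right)} = - \frac{3}{25}$ ($Y{\left(R,U \right)} = \frac{3}{-25} = 3 \left(- \frac{1}{25}\right) = - \frac{3}{25}$)
$Y{\left(X{\left(5,-3 \right)},-48 \right)} W{\left(3,-4 \right)} = \left(- \frac{3}{25}\right) \left(-4\right) = \frac{12}{25}$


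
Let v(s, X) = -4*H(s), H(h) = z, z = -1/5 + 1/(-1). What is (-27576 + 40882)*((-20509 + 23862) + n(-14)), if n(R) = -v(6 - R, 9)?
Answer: 222755746/5 ≈ 4.4551e+7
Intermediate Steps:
z = -6/5 (z = -1*⅕ + 1*(-1) = -⅕ - 1 = -6/5 ≈ -1.2000)
H(h) = -6/5
v(s, X) = 24/5 (v(s, X) = -4*(-6/5) = 24/5)
n(R) = -24/5 (n(R) = -1*24/5 = -24/5)
(-27576 + 40882)*((-20509 + 23862) + n(-14)) = (-27576 + 40882)*((-20509 + 23862) - 24/5) = 13306*(3353 - 24/5) = 13306*(16741/5) = 222755746/5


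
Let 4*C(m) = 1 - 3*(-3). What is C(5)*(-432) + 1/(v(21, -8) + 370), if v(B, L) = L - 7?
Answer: -383399/355 ≈ -1080.0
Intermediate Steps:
C(m) = 5/2 (C(m) = (1 - 3*(-3))/4 = (1 + 9)/4 = (¼)*10 = 5/2)
v(B, L) = -7 + L
C(5)*(-432) + 1/(v(21, -8) + 370) = (5/2)*(-432) + 1/((-7 - 8) + 370) = -1080 + 1/(-15 + 370) = -1080 + 1/355 = -383399/355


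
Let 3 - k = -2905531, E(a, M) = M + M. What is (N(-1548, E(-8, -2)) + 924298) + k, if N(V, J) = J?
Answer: 3829828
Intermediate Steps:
E(a, M) = 2*M
k = 2905534 (k = 3 - 1*(-2905531) = 3 + 2905531 = 2905534)
(N(-1548, E(-8, -2)) + 924298) + k = (2*(-2) + 924298) + 2905534 = (-4 + 924298) + 2905534 = 924294 + 2905534 = 3829828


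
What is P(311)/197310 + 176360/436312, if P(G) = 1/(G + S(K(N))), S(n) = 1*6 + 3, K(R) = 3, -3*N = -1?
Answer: 1391903718539/3443548828800 ≈ 0.40421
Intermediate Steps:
N = 1/3 (N = -1/3*(-1) = 1/3 ≈ 0.33333)
S(n) = 9 (S(n) = 6 + 3 = 9)
P(G) = 1/(9 + G) (P(G) = 1/(G + 9) = 1/(9 + G))
P(311)/197310 + 176360/436312 = 1/((9 + 311)*197310) + 176360/436312 = (1/197310)/320 + 176360*(1/436312) = (1/320)*(1/197310) + 22045/54539 = 1/63139200 + 22045/54539 = 1391903718539/3443548828800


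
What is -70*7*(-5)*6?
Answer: 14700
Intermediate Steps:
-70*7*(-5)*6 = -(-2450)*6 = -70*(-210) = 14700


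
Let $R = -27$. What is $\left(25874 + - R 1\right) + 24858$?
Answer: $50759$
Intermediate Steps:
$\left(25874 + - R 1\right) + 24858 = \left(25874 + \left(-1\right) \left(-27\right) 1\right) + 24858 = \left(25874 + 27 \cdot 1\right) + 24858 = \left(25874 + 27\right) + 24858 = 25901 + 24858 = 50759$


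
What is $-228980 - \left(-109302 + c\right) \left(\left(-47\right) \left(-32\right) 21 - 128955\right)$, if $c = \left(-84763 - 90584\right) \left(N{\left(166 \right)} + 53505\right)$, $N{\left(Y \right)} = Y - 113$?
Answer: $-914444549842268$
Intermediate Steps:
$N{\left(Y \right)} = -113 + Y$ ($N{\left(Y \right)} = Y - 113 = -113 + Y$)
$c = -9391234626$ ($c = \left(-84763 - 90584\right) \left(\left(-113 + 166\right) + 53505\right) = - 175347 \left(53 + 53505\right) = \left(-175347\right) 53558 = -9391234626$)
$-228980 - \left(-109302 + c\right) \left(\left(-47\right) \left(-32\right) 21 - 128955\right) = -228980 - \left(-109302 - 9391234626\right) \left(\left(-47\right) \left(-32\right) 21 - 128955\right) = -228980 - - 9391343928 \left(1504 \cdot 21 - 128955\right) = -228980 - - 9391343928 \left(31584 - 128955\right) = -228980 - \left(-9391343928\right) \left(-97371\right) = -228980 - 914444549613288 = -914444549842268$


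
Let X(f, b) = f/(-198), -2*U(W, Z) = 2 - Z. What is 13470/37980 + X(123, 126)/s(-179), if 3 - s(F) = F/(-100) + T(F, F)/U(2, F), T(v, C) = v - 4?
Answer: 229181461/204698274 ≈ 1.1196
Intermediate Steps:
U(W, Z) = -1 + Z/2 (U(W, Z) = -(2 - Z)/2 = -1 + Z/2)
T(v, C) = -4 + v
X(f, b) = -f/198 (X(f, b) = f*(-1/198) = -f/198)
s(F) = 3 + F/100 - (-4 + F)/(-1 + F/2) (s(F) = 3 - (F/(-100) + (-4 + F)/(-1 + F/2)) = 3 - (F*(-1/100) + (-4 + F)/(-1 + F/2)) = 3 - (-F/100 + (-4 + F)/(-1 + F/2)) = 3 + (F/100 - (-4 + F)/(-1 + F/2)) = 3 + F/100 - (-4 + F)/(-1 + F/2))
13470/37980 + X(123, 126)/s(-179) = 13470/37980 + (-1/198*123)/(((200 + (-179)**2 + 98*(-179))/(100*(-2 - 179)))) = 13470*(1/37980) - 41*(-18100/(200 + 32041 - 17542))/66 = 449/1266 - 41/(66*((1/100)*(-1/181)*14699)) = 449/1266 - 41/(66*(-14699/18100)) = 449/1266 - 41/66*(-18100/14699) = 449/1266 + 371050/485067 = 229181461/204698274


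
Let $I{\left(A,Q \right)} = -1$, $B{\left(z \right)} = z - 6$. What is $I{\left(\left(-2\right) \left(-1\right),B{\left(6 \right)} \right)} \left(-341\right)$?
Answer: $341$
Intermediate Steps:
$B{\left(z \right)} = -6 + z$ ($B{\left(z \right)} = z - 6 = -6 + z$)
$I{\left(\left(-2\right) \left(-1\right),B{\left(6 \right)} \right)} \left(-341\right) = \left(-1\right) \left(-341\right) = 341$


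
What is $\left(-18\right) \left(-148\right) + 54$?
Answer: $2718$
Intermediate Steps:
$\left(-18\right) \left(-148\right) + 54 = 2664 + 54 = 2718$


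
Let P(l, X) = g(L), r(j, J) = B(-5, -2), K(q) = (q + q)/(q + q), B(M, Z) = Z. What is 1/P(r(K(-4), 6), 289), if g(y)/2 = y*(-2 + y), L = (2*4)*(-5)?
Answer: 1/3360 ≈ 0.00029762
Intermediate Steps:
L = -40 (L = 8*(-5) = -40)
K(q) = 1 (K(q) = (2*q)/((2*q)) = (2*q)*(1/(2*q)) = 1)
r(j, J) = -2
g(y) = 2*y*(-2 + y) (g(y) = 2*(y*(-2 + y)) = 2*y*(-2 + y))
P(l, X) = 3360 (P(l, X) = 2*(-40)*(-2 - 40) = 2*(-40)*(-42) = 3360)
1/P(r(K(-4), 6), 289) = 1/3360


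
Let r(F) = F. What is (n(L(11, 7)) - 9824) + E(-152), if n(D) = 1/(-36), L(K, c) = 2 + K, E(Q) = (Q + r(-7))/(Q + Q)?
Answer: -26877109/2736 ≈ -9823.5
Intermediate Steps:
E(Q) = (-7 + Q)/(2*Q) (E(Q) = (Q - 7)/(Q + Q) = (-7 + Q)/((2*Q)) = (-7 + Q)*(1/(2*Q)) = (-7 + Q)/(2*Q))
n(D) = -1/36
(n(L(11, 7)) - 9824) + E(-152) = (-1/36 - 9824) + (½)*(-7 - 152)/(-152) = -353665/36 + (½)*(-1/152)*(-159) = -353665/36 + 159/304 = -26877109/2736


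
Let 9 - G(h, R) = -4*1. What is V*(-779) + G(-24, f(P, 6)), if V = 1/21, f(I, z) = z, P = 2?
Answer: -506/21 ≈ -24.095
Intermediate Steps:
G(h, R) = 13 (G(h, R) = 9 - (-4) = 9 - 1*(-4) = 9 + 4 = 13)
V = 1/21 ≈ 0.047619
V*(-779) + G(-24, f(P, 6)) = (1/21)*(-779) + 13 = -779/21 + 13 = -506/21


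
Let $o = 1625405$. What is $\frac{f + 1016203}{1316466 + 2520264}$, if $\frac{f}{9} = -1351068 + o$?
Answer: $\frac{1742618}{1918365} \approx 0.90839$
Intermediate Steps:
$f = 2469033$ ($f = 9 \left(-1351068 + 1625405\right) = 9 \cdot 274337 = 2469033$)
$\frac{f + 1016203}{1316466 + 2520264} = \frac{2469033 + 1016203}{1316466 + 2520264} = \frac{3485236}{3836730} = 3485236 \cdot \frac{1}{3836730} = \frac{1742618}{1918365}$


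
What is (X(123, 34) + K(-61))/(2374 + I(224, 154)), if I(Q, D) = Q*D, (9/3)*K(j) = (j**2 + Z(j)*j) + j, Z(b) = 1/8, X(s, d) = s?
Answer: 32171/884880 ≈ 0.036356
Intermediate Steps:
Z(b) = 1/8
K(j) = j**2/3 + 3*j/8 (K(j) = ((j**2 + j/8) + j)/3 = (j**2 + 9*j/8)/3 = j**2/3 + 3*j/8)
I(Q, D) = D*Q
(X(123, 34) + K(-61))/(2374 + I(224, 154)) = (123 + (1/24)*(-61)*(9 + 8*(-61)))/(2374 + 154*224) = (123 + (1/24)*(-61)*(9 - 488))/(2374 + 34496) = (123 + (1/24)*(-61)*(-479))/36870 = (123 + 29219/24)*(1/36870) = (32171/24)*(1/36870) = 32171/884880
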